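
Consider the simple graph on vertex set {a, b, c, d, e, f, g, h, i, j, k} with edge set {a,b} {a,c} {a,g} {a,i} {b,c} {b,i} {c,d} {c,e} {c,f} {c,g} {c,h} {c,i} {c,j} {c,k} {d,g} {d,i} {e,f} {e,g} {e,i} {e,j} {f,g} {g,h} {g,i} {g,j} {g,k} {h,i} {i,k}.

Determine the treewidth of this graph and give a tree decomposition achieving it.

Treewidth 3.
One such decomposition:
Bags: B1 = {c, e, g, i}  B2 = {c, d, g, i}  B3 = {c, g, h, i}  B4 = {c, g, i, k}  B5 = {a, c, g, i}  B6 = {a, b, c, i}  B7 = {c, e, g, j}  B8 = {c, e, f, g}
Tree: B1–B2, B2–B3, B2–B4, B1–B5, B5–B6, B1–B7, B1–B8

Each bag holds 4 vertices, so the decomposition has width 3, which upper-bounds the treewidth. Conversely, {c, e, g, j} is a clique of size 4, and the vertices of any clique must share a bag in every tree decomposition; so some bag has ≥ 4 vertices and tw(G) ≥ 3. Hence tw(G) = 3 exactly.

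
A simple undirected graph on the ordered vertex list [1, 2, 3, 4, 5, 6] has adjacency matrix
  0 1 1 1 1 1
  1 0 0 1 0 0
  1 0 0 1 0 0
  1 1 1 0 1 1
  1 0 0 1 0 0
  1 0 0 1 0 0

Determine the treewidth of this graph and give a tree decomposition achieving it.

Each bag holds 3 vertices, so the decomposition has width 2, which upper-bounds the treewidth. On the other hand G contains the 3-clique {1, 2, 4}. A clique must lie in a single bag of any decomposition, so no decomposition can have width below 2. The upper and lower bounds meet at 2, so that is the treewidth.

Treewidth 2.
One optimal decomposition is:
Bags: B1 = {1, 4, 6}  B2 = {1, 2, 4}  B3 = {1, 4, 5}  B4 = {1, 3, 4}
Tree: B1–B2, B1–B3, B3–B4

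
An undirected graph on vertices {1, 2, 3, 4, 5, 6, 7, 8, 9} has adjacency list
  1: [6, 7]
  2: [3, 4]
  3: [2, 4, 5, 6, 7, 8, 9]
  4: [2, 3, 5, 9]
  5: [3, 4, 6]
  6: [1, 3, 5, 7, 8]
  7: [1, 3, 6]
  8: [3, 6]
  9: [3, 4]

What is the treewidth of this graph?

A width-2 tree decomposition is:
Bags: B1 = {3, 5, 6}  B2 = {3, 4, 5}  B3 = {3, 6, 7}  B4 = {3, 4, 9}  B5 = {2, 3, 4}  B6 = {3, 6, 8}  B7 = {1, 6, 7}
Tree: B1–B2, B1–B3, B2–B4, B4–B5, B3–B6, B3–B7
Every bag has size at most 3, so the width is 3 − 1 = 2 and tw(G) ≤ 2. For the lower bound, the 3 vertices {1, 6, 7} are pairwise adjacent, and any tree decomposition puts a clique entirely inside one bag — forcing width ≥ 2. The upper and lower bounds meet at 2, so that is the treewidth.

2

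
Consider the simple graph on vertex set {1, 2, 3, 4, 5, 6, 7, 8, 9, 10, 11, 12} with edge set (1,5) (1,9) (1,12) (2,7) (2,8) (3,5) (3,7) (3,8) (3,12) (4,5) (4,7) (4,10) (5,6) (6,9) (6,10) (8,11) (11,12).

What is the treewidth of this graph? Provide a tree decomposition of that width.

Treewidth 3.
Bags: B1 = {1, 6, 9, 10}  B2 = {1, 5, 6, 10}  B3 = {1, 4, 5, 10}  B4 = {1, 4, 5, 12}  B5 = {3, 4, 5, 12}  B6 = {3, 4, 7, 12}  B7 = {3, 7, 11, 12}  B8 = {3, 7, 8, 11}  B9 = {2, 7, 8, 11}
Tree: B1–B2, B2–B3, B3–B4, B4–B5, B5–B6, B6–B7, B7–B8, B8–B9

Every bag has size at most 4, so the width is 4 − 1 = 3 and tw(G) ≤ 3. For the lower bound: the 4 vertex sets {6,9,10}, {1}, {5}, {3,4,7,12} are disjoint, each induces a connected subgraph, and every pair is joined by at least one edge of G. Contracting each set to a single vertex therefore yields K_{4} as a minor, and since treewidth is minor-monotone, tw(G) ≥ tw(K_{4}) = 3. Hence tw(G) = 3 exactly.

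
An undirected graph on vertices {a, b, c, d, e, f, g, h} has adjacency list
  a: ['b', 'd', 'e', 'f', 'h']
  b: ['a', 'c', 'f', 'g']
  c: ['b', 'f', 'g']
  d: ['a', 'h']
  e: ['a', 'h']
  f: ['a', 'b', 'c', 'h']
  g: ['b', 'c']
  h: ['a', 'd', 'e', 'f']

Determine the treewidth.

A width-2 tree decomposition is:
Bags: B1 = {a, b, f}  B2 = {b, c, f}  B3 = {b, c, g}  B4 = {a, f, h}  B5 = {a, d, h}  B6 = {a, e, h}
Tree: B1–B2, B2–B3, B1–B4, B4–B5, B4–B6
Every bag has size at most 3, so the width is 3 − 1 = 2 and tw(G) ≤ 2. For the lower bound, the 3 vertices {b, c, g} are pairwise adjacent, and any tree decomposition puts a clique entirely inside one bag — forcing width ≥ 2. The upper and lower bounds meet at 2, so that is the treewidth.

2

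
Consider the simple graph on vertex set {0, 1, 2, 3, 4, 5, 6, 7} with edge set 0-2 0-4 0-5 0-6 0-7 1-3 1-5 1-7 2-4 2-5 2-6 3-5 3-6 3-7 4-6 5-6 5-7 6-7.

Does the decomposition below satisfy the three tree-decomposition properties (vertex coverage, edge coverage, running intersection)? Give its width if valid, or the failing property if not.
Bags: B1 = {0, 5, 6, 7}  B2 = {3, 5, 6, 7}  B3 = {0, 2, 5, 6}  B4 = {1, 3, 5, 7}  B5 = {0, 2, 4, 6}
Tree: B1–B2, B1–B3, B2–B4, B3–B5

Checking the three conditions: (i) the bags cover all of {0, 1, 2, 3, 4, 5, 6, 7}; (ii) for each edge, some bag contains both endpoints; (iii) the bags containing any fixed vertex form a subtree. All hold, so the decomposition is valid with width 4 − 1 = 3.

Yes; width 3.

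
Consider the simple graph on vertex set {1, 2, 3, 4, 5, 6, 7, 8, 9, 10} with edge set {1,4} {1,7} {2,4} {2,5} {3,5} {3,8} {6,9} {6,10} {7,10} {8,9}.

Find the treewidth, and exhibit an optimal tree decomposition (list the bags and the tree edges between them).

Every bag has size at most 3, so the width is 3 − 1 = 2 and tw(G) ≤ 2. Since 9–6–10–7–1–4–2–5–3–8–9 is a cycle in G, G is not acyclic. Forests are exactly the graphs of treewidth ≤ 1, so tw(G) ≥ 2. Therefore the treewidth is 2.

Treewidth 2.
One such decomposition:
Bags: B1 = {6, 9, 10}  B2 = {7, 9, 10}  B3 = {1, 7, 9}  B4 = {1, 4, 9}  B5 = {2, 4, 9}  B6 = {2, 5, 9}  B7 = {3, 5, 9}  B8 = {3, 8, 9}
Tree: B1–B2, B2–B3, B3–B4, B4–B5, B5–B6, B6–B7, B7–B8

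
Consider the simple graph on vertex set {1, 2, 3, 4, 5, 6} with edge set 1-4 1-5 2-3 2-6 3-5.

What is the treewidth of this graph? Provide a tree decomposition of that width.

Treewidth 1.
One such decomposition:
Bags: B1 = {2, 6}  B2 = {2, 3}  B3 = {3, 5}  B4 = {1, 5}  B5 = {1, 4}
Tree: B1–B2, B2–B3, B3–B4, B4–B5

Every bag has size at most 2, so the width is 2 − 1 = 1 and tw(G) ≤ 1. Since G has at least one edge (e.g. 6–2), it is not an edgeless graph, so tw(G) ≥ 1. Combining the bounds, tw(G) = 1.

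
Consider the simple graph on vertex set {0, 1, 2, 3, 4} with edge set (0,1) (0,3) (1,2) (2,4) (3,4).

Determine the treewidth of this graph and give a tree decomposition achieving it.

Treewidth 2.
Bags: B1 = {0, 1, 3}  B2 = {1, 3, 4}  B3 = {1, 2, 4}
Tree: B1–B2, B2–B3

Every bag has size at most 3, so the width is 3 − 1 = 2 and tw(G) ≤ 2. The edges 1–0–3–4–2–1 form a cycle, so G is not a tree and its treewidth is at least 2. The upper and lower bounds meet at 2, so that is the treewidth.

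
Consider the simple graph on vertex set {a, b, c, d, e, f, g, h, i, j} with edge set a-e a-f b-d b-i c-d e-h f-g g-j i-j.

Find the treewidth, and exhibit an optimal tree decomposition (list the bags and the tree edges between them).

Every bag has size at most 2, so the width is 2 − 1 = 1 and tw(G) ≤ 1. G has an edge, so its treewidth is at least 1. Therefore the treewidth is 1.

Treewidth 1.
One optimal decomposition is:
Bags: B1 = {e, h}  B2 = {a, e}  B3 = {a, f}  B4 = {f, g}  B5 = {g, j}  B6 = {i, j}  B7 = {b, i}  B8 = {b, d}  B9 = {c, d}
Tree: B1–B2, B2–B3, B3–B4, B4–B5, B5–B6, B6–B7, B7–B8, B8–B9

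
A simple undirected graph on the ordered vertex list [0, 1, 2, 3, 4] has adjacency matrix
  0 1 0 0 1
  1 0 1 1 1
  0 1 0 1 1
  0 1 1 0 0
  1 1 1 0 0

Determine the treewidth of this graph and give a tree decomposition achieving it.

Each bag holds 3 vertices, so the decomposition has width 2, which upper-bounds the treewidth. On the other hand G contains the 3-clique {0, 1, 4}. A clique must lie in a single bag of any decomposition, so no decomposition can have width below 2. Hence tw(G) = 2 exactly.

Treewidth 2.
Bags: B1 = {1, 2, 4}  B2 = {0, 1, 4}  B3 = {1, 2, 3}
Tree: B1–B2, B1–B3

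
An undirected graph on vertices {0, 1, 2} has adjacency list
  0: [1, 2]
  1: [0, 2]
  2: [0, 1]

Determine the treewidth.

A width-2 tree decomposition is:
Bags: B1 = {0, 1, 2}
Tree: (single bag)
A single bag containing all 3 vertices is trivially a valid decomposition of width 2. On the other hand G contains the 3-clique {0, 1, 2}. A clique must lie in a single bag of any decomposition, so no decomposition can have width below 2. Therefore the treewidth is 2.

2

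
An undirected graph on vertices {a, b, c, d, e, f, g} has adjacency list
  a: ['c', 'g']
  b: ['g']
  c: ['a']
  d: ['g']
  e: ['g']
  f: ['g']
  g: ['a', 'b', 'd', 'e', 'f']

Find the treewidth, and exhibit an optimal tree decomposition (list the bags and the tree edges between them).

Treewidth 1.
One optimal decomposition is:
Bags: B1 = {f, g}  B2 = {a, g}  B3 = {b, g}  B4 = {d, g}  B5 = {e, g}  B6 = {a, c}
Tree: B1–B2, B1–B3, B2–B4, B4–B5, B2–B6

Every bag has size at most 2, so the width is 2 − 1 = 1 and tw(G) ≤ 1. G has an edge, so its treewidth is at least 1. Hence tw(G) = 1 exactly.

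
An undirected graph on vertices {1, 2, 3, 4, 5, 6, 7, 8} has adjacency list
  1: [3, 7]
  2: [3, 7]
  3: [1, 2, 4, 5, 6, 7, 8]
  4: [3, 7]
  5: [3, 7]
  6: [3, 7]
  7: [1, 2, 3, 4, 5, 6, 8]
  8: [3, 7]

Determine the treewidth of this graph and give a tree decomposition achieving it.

Each bag holds 3 vertices, so the decomposition has width 2, which upper-bounds the treewidth. On the other hand G contains the 3-clique {1, 3, 7}. A clique must lie in a single bag of any decomposition, so no decomposition can have width below 2. The upper and lower bounds meet at 2, so that is the treewidth.

Treewidth 2.
One optimal decomposition is:
Bags: B1 = {3, 5, 7}  B2 = {3, 4, 7}  B3 = {1, 3, 7}  B4 = {3, 6, 7}  B5 = {2, 3, 7}  B6 = {3, 7, 8}
Tree: B1–B2, B1–B3, B3–B4, B2–B5, B1–B6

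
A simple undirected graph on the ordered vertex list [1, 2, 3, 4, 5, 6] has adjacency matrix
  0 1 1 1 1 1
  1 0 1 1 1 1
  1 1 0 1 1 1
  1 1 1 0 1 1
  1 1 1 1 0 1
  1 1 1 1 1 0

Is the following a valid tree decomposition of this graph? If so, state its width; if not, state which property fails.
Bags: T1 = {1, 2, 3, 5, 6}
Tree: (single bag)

No — vertex 4 appears in no bag.

A tree decomposition must satisfy three properties: every vertex lies in some bag; for every edge, both endpoints lie together in some bag; and for every vertex, the bags containing it form a connected subtree. Here vertex 4 appears in no bag, so the decomposition is invalid.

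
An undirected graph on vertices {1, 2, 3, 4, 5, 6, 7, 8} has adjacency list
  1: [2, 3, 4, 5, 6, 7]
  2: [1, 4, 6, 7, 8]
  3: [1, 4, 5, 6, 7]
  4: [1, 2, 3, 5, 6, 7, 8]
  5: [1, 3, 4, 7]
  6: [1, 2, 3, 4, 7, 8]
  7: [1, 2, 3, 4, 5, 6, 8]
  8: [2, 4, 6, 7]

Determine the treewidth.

A width-4 tree decomposition is:
Bags: B1 = {1, 2, 4, 6, 7}  B2 = {1, 3, 4, 6, 7}  B3 = {2, 4, 6, 7, 8}  B4 = {1, 3, 4, 5, 7}
Tree: B1–B2, B1–B3, B2–B4
Every bag has size at most 5, so the width is 5 − 1 = 4 and tw(G) ≤ 4. On the other hand G contains the 5-clique {2, 4, 6, 7, 8}. A clique must lie in a single bag of any decomposition, so no decomposition can have width below 4. Hence tw(G) = 4 exactly.

4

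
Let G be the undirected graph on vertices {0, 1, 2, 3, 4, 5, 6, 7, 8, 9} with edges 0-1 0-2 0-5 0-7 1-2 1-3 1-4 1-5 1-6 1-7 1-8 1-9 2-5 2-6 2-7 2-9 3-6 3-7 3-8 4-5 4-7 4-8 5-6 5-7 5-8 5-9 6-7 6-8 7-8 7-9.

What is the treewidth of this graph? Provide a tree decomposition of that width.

The largest bag has 5 vertices, giving width 4; this decomposition certifies tw(G) ≤ 4. On the other hand G contains the 5-clique {1, 3, 6, 7, 8}. A clique must lie in a single bag of any decomposition, so no decomposition can have width below 4. Combining the bounds, tw(G) = 4.

Treewidth 4.
One optimal decomposition is:
Bags: B1 = {1, 5, 6, 7, 8}  B2 = {1, 3, 6, 7, 8}  B3 = {1, 4, 5, 7, 8}  B4 = {1, 2, 5, 6, 7}  B5 = {0, 1, 2, 5, 7}  B6 = {1, 2, 5, 7, 9}
Tree: B1–B2, B1–B3, B1–B4, B4–B5, B4–B6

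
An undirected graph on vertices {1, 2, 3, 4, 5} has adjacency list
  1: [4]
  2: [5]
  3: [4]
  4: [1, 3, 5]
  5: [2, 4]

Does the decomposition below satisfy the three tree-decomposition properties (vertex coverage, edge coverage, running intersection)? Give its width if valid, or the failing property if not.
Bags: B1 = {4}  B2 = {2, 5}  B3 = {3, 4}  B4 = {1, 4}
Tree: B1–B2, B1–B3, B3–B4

A tree decomposition must satisfy three properties: every vertex lies in some bag; for every edge, both endpoints lie together in some bag; and for every vertex, the bags containing it form a connected subtree. Here edge (5,4) lies in no bag, so the decomposition is invalid.

No — edge (5,4) lies in no bag.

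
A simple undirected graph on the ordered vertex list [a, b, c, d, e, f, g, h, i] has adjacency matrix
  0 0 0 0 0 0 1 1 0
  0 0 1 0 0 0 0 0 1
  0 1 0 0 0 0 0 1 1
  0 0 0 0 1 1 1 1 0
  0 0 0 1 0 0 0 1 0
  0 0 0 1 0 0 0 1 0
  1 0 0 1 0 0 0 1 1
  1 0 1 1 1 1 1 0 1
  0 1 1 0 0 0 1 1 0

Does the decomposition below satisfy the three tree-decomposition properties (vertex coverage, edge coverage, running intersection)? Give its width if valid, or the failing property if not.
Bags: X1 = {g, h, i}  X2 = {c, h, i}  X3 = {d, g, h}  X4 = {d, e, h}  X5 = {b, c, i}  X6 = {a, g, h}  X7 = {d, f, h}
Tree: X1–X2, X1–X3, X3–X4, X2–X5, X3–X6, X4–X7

Yes; width 2.

Every vertex of G appears in some bag (union = {a, b, c, d, e, f, g, h, i}); every edge is covered by a bag; and for each vertex v the set of bags containing v is connected in the bag tree. The decomposition is therefore valid. The largest bag has 3 vertices, so the width is 2.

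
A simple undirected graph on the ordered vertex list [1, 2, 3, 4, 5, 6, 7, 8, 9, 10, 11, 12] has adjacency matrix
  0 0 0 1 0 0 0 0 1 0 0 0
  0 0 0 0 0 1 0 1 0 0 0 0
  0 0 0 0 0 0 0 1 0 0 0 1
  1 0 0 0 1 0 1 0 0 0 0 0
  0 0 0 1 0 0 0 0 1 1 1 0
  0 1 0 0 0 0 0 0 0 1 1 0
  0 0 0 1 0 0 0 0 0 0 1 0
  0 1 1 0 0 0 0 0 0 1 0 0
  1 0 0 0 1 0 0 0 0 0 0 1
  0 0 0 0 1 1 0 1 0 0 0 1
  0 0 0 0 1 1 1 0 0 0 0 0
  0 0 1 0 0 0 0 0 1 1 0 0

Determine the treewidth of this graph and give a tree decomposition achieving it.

Treewidth 3.
One such decomposition:
Bags: B1 = {2, 3, 8, 12}  B2 = {2, 8, 10, 12}  B3 = {2, 6, 10, 12}  B4 = {6, 9, 10, 12}  B5 = {5, 6, 9, 10}  B6 = {5, 6, 9, 11}  B7 = {1, 5, 9, 11}  B8 = {1, 4, 5, 11}  B9 = {1, 4, 7, 11}
Tree: B1–B2, B2–B3, B3–B4, B4–B5, B5–B6, B6–B7, B7–B8, B8–B9

The largest bag has 4 vertices, giving width 3; this decomposition certifies tw(G) ≤ 3. For the lower bound: the 4 vertex sets {2,3,8}, {12}, {10}, {5,6,9,11} are disjoint, each induces a connected subgraph, and every pair is joined by at least one edge of G. Contracting each set to a single vertex therefore yields K_{4} as a minor, and since treewidth is minor-monotone, tw(G) ≥ tw(K_{4}) = 3. Combining the bounds, tw(G) = 3.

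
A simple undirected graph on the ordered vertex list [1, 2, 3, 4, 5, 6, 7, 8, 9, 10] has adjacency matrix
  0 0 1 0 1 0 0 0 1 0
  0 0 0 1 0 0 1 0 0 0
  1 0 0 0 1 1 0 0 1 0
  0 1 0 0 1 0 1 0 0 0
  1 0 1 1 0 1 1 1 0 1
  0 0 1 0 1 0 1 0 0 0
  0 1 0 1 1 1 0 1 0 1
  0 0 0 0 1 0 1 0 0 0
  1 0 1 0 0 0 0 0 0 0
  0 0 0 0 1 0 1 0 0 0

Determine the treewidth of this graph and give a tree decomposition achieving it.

The largest bag has 3 vertices, giving width 2; this decomposition certifies tw(G) ≤ 2. On the other hand G contains the 3-clique {1, 3, 9}. A clique must lie in a single bag of any decomposition, so no decomposition can have width below 2. The upper and lower bounds meet at 2, so that is the treewidth.

Treewidth 2.
One such decomposition:
Bags: B1 = {5, 6, 7}  B2 = {3, 5, 6}  B3 = {4, 5, 7}  B4 = {5, 7, 8}  B5 = {5, 7, 10}  B6 = {1, 3, 5}  B7 = {1, 3, 9}  B8 = {2, 4, 7}
Tree: B1–B2, B1–B3, B3–B4, B3–B5, B2–B6, B6–B7, B3–B8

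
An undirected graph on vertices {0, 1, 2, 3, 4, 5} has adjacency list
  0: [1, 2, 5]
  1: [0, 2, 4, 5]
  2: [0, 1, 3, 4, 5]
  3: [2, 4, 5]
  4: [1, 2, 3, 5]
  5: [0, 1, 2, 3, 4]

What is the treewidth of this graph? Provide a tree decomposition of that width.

Treewidth 3.
One such decomposition:
Bags: B1 = {1, 2, 4, 5}  B2 = {2, 3, 4, 5}  B3 = {0, 1, 2, 5}
Tree: B1–B2, B1–B3

Each bag holds 4 vertices, so the decomposition has width 3, which upper-bounds the treewidth. Conversely, {0, 1, 2, 5} is a clique of size 4, and the vertices of any clique must share a bag in every tree decomposition; so some bag has ≥ 4 vertices and tw(G) ≥ 3. The upper and lower bounds meet at 3, so that is the treewidth.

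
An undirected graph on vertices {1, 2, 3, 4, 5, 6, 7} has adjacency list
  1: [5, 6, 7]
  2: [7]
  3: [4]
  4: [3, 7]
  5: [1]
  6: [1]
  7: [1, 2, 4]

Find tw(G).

A width-1 tree decomposition is:
Bags: B1 = {1, 7}  B2 = {1, 5}  B3 = {4, 7}  B4 = {1, 6}  B5 = {3, 4}  B6 = {2, 7}
Tree: B1–B2, B1–B3, B1–B4, B3–B5, B3–B6
Every bag has size at most 2, so the width is 2 − 1 = 1 and tw(G) ≤ 1. G has an edge, so its treewidth is at least 1. Combining the bounds, tw(G) = 1.

1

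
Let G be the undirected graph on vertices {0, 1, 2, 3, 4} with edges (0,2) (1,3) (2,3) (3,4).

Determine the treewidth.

1

A width-1 tree decomposition is:
Bags: B1 = {1, 3}  B2 = {3, 4}  B3 = {2, 3}  B4 = {0, 2}
Tree: B1–B2, B1–B3, B3–B4
The largest bag has 2 vertices, giving width 1; this decomposition certifies tw(G) ≤ 1. Since G has at least one edge (e.g. 1–3), it is not an edgeless graph, so tw(G) ≥ 1. Combining the bounds, tw(G) = 1.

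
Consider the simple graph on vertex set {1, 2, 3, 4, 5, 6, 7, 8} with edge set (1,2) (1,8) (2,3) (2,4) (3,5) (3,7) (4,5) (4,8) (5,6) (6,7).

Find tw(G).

2

A width-2 tree decomposition is:
Bags: B1 = {5, 6, 7}  B2 = {3, 5, 7}  B3 = {3, 4, 5}  B4 = {2, 3, 4}  B5 = {2, 4, 8}  B6 = {1, 2, 8}
Tree: B1–B2, B2–B3, B3–B4, B4–B5, B5–B6
Each bag holds 3 vertices, so the decomposition has width 2, which upper-bounds the treewidth. Since 6–7–3–5–6 is a cycle in G, G is not acyclic. Forests are exactly the graphs of treewidth ≤ 1, so tw(G) ≥ 2. Combining the bounds, tw(G) = 2.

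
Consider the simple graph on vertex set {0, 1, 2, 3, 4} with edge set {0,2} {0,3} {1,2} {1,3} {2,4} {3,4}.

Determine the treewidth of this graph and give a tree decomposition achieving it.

Treewidth 2.
One such decomposition:
Bags: B1 = {2, 3, 4}  B2 = {1, 2, 3}  B3 = {0, 2, 3}
Tree: B1–B2, B2–B3

Every bag has size at most 3, so the width is 3 − 1 = 2 and tw(G) ≤ 2. Since 2–4–3–1–2 is a cycle in G, G is not acyclic. Forests are exactly the graphs of treewidth ≤ 1, so tw(G) ≥ 2. The upper and lower bounds meet at 2, so that is the treewidth.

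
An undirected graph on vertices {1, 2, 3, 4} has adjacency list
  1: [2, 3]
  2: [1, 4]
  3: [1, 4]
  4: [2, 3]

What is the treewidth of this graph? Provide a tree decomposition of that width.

Treewidth 2.
Bags: B1 = {2, 3, 4}  B2 = {1, 2, 3}
Tree: B1–B2

Each bag holds 3 vertices, so the decomposition has width 2, which upper-bounds the treewidth. The edges 2–4–3–1–2 form a cycle, so G is not a tree and its treewidth is at least 2. Therefore the treewidth is 2.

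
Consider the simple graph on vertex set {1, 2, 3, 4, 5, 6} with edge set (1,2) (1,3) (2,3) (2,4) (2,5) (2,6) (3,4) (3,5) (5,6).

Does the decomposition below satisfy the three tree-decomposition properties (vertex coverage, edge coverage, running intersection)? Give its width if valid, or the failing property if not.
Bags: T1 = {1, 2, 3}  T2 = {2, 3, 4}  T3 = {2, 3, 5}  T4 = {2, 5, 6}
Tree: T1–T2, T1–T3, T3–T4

Yes; width 2.

Every vertex of G appears in some bag (union = {1, 2, 3, 4, 5, 6}); every edge is covered by a bag; and for each vertex v the set of bags containing v is connected in the bag tree. The decomposition is therefore valid. The largest bag has 3 vertices, so the width is 2.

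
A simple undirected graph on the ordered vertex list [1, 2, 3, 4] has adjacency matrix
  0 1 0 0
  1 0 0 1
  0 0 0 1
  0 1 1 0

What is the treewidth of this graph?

1

A width-1 tree decomposition is:
Bags: B1 = {3, 4}  B2 = {2, 4}  B3 = {1, 2}
Tree: B1–B2, B2–B3
The largest bag has 2 vertices, giving width 1; this decomposition certifies tw(G) ≤ 1. Since G has at least one edge (e.g. 3–4), it is not an edgeless graph, so tw(G) ≥ 1. Hence tw(G) = 1 exactly.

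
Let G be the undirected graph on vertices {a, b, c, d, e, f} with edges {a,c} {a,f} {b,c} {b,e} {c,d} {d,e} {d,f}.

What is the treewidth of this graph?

2

A width-2 tree decomposition is:
Bags: B1 = {b, c, e}  B2 = {c, d, e}  B3 = {a, c, d}  B4 = {a, d, f}
Tree: B1–B2, B2–B3, B3–B4
Every bag has size at most 3, so the width is 3 − 1 = 2 and tw(G) ≤ 2. The edges b–e–d–c–b form a cycle, so G is not a tree and its treewidth is at least 2. Combining the bounds, tw(G) = 2.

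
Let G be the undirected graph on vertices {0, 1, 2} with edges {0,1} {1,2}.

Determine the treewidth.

A width-1 tree decomposition is:
Bags: B1 = {1, 2}  B2 = {0, 1}
Tree: B1–B2
The largest bag has 2 vertices, giving width 1; this decomposition certifies tw(G) ≤ 1. Since G has at least one edge (e.g. 1–2), it is not an edgeless graph, so tw(G) ≥ 1. Hence tw(G) = 1 exactly.

1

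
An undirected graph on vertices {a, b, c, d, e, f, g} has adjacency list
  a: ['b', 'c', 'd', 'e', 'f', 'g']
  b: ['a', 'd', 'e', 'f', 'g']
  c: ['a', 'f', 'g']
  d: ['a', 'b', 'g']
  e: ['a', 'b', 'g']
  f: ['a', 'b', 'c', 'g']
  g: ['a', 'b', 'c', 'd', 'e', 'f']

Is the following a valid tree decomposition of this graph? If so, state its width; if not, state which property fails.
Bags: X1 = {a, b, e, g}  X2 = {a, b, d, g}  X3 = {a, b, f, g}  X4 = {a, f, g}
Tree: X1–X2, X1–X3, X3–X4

A tree decomposition must satisfy three properties: every vertex lies in some bag; for every edge, both endpoints lie together in some bag; and for every vertex, the bags containing it form a connected subtree. Here vertex c appears in no bag, so the decomposition is invalid.

No — vertex c appears in no bag.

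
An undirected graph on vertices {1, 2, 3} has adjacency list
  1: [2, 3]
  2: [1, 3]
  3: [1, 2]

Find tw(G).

A width-2 tree decomposition is:
Bags: B1 = {1, 2, 3}
Tree: (single bag)
A single bag containing all 3 vertices is trivially a valid decomposition of width 2. On the other hand G contains the 3-clique {1, 2, 3}. A clique must lie in a single bag of any decomposition, so no decomposition can have width below 2. Hence tw(G) = 2 exactly.

2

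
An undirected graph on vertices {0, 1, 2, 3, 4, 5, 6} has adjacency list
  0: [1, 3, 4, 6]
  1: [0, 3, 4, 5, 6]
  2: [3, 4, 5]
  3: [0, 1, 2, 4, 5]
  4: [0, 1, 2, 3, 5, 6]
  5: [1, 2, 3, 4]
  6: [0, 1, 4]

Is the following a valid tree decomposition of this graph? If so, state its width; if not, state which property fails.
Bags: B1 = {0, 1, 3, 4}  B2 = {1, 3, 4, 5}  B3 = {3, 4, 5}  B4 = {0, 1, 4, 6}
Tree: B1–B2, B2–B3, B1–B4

A tree decomposition must satisfy three properties: every vertex lies in some bag; for every edge, both endpoints lie together in some bag; and for every vertex, the bags containing it form a connected subtree. Here vertex 2 appears in no bag, so the decomposition is invalid.

No — vertex 2 appears in no bag.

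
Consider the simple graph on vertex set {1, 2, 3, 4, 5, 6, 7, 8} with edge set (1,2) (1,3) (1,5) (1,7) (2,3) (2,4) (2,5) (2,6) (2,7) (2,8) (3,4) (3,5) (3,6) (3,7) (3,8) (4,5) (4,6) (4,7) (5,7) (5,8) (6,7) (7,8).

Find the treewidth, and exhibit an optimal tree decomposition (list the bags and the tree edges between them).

Treewidth 4.
Bags: B1 = {2, 3, 4, 5, 7}  B2 = {2, 3, 5, 7, 8}  B3 = {1, 2, 3, 5, 7}  B4 = {2, 3, 4, 6, 7}
Tree: B1–B2, B1–B3, B1–B4

Each bag holds 5 vertices, so the decomposition has width 4, which upper-bounds the treewidth. On the other hand G contains the 5-clique {2, 3, 5, 7, 8}. A clique must lie in a single bag of any decomposition, so no decomposition can have width below 4. Combining the bounds, tw(G) = 4.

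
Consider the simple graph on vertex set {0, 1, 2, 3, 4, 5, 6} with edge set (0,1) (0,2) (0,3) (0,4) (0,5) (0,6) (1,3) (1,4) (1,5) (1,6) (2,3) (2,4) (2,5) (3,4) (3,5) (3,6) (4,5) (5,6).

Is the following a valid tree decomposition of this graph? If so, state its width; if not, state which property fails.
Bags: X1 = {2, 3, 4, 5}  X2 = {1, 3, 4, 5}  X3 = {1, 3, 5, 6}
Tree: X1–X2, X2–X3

No — vertex 0 appears in no bag.

A tree decomposition must satisfy three properties: every vertex lies in some bag; for every edge, both endpoints lie together in some bag; and for every vertex, the bags containing it form a connected subtree. Here vertex 0 appears in no bag, so the decomposition is invalid.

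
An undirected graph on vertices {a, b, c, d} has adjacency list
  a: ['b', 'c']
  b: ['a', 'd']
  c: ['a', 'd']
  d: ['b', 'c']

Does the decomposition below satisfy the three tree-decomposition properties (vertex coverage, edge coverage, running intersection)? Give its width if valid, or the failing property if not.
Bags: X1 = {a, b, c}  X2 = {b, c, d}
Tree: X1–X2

Yes; width 2.

Every vertex of G appears in some bag (union = {a, b, c, d}); every edge is covered by a bag; and for each vertex v the set of bags containing v is connected in the bag tree. The decomposition is therefore valid. The largest bag has 3 vertices, so the width is 2.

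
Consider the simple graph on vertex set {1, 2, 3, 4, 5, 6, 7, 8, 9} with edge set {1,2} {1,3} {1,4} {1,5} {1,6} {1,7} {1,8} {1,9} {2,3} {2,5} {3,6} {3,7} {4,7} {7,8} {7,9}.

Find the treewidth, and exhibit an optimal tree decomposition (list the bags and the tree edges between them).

Treewidth 2.
One such decomposition:
Bags: B1 = {1, 2, 3}  B2 = {1, 3, 7}  B3 = {1, 4, 7}  B4 = {1, 7, 8}  B5 = {1, 2, 5}  B6 = {1, 7, 9}  B7 = {1, 3, 6}
Tree: B1–B2, B2–B3, B3–B4, B1–B5, B2–B6, B1–B7

Every bag has size at most 3, so the width is 3 − 1 = 2 and tw(G) ≤ 2. For the lower bound, the 3 vertices {1, 2, 3} are pairwise adjacent, and any tree decomposition puts a clique entirely inside one bag — forcing width ≥ 2. Therefore the treewidth is 2.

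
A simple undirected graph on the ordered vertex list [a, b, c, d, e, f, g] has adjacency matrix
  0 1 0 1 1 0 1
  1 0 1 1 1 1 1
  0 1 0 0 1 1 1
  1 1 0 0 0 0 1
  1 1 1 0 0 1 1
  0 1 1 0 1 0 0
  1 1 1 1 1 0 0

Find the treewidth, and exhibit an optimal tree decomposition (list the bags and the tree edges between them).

Treewidth 3.
One optimal decomposition is:
Bags: B1 = {a, b, e, g}  B2 = {b, c, e, g}  B3 = {a, b, d, g}  B4 = {b, c, e, f}
Tree: B1–B2, B1–B3, B2–B4

Each bag holds 4 vertices, so the decomposition has width 3, which upper-bounds the treewidth. For the lower bound, the 4 vertices {a, b, d, g} are pairwise adjacent, and any tree decomposition puts a clique entirely inside one bag — forcing width ≥ 3. The upper and lower bounds meet at 3, so that is the treewidth.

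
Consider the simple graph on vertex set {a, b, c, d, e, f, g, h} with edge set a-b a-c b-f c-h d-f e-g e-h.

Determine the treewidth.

A width-1 tree decomposition is:
Bags: B1 = {d, f}  B2 = {b, f}  B3 = {a, b}  B4 = {a, c}  B5 = {c, h}  B6 = {e, h}  B7 = {e, g}
Tree: B1–B2, B2–B3, B3–B4, B4–B5, B5–B6, B6–B7
Every bag has size at most 2, so the width is 2 − 1 = 1 and tw(G) ≤ 1. G has an edge, so its treewidth is at least 1. Hence tw(G) = 1 exactly.

1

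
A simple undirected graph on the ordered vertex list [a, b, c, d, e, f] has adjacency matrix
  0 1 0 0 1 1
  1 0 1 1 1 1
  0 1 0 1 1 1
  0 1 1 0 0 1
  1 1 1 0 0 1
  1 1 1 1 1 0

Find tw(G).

3

A width-3 tree decomposition is:
Bags: B1 = {a, b, e, f}  B2 = {b, c, e, f}  B3 = {b, c, d, f}
Tree: B1–B2, B2–B3
The largest bag has 4 vertices, giving width 3; this decomposition certifies tw(G) ≤ 3. Conversely, {b, c, d, f} is a clique of size 4, and the vertices of any clique must share a bag in every tree decomposition; so some bag has ≥ 4 vertices and tw(G) ≥ 3. The upper and lower bounds meet at 3, so that is the treewidth.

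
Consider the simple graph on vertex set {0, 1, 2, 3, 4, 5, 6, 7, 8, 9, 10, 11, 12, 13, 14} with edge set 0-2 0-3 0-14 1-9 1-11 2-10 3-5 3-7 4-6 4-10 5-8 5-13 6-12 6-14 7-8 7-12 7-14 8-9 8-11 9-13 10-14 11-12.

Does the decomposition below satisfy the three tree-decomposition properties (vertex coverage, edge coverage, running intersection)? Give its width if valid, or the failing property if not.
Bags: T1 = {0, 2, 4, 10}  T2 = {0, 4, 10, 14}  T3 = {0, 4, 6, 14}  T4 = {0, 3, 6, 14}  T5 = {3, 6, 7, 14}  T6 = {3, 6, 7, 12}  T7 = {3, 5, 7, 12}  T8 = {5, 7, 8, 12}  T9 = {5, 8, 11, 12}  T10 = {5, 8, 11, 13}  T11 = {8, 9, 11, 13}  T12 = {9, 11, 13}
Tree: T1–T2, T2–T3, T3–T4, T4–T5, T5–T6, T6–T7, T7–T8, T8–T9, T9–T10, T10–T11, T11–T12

A tree decomposition must satisfy three properties: every vertex lies in some bag; for every edge, both endpoints lie together in some bag; and for every vertex, the bags containing it form a connected subtree. Here vertex 1 appears in no bag, so the decomposition is invalid.

No — vertex 1 appears in no bag.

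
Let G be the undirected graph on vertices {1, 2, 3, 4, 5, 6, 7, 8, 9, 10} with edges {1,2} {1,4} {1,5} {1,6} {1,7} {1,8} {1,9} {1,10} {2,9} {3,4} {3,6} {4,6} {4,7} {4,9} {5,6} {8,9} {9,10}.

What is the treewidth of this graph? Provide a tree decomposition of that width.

Each bag holds 3 vertices, so the decomposition has width 2, which upper-bounds the treewidth. For the lower bound, the 3 vertices {1, 8, 9} are pairwise adjacent, and any tree decomposition puts a clique entirely inside one bag — forcing width ≥ 2. The upper and lower bounds meet at 2, so that is the treewidth.

Treewidth 2.
One such decomposition:
Bags: B1 = {1, 4, 9}  B2 = {1, 4, 6}  B3 = {1, 5, 6}  B4 = {1, 9, 10}  B5 = {1, 2, 9}  B6 = {1, 8, 9}  B7 = {3, 4, 6}  B8 = {1, 4, 7}
Tree: B1–B2, B2–B3, B1–B4, B4–B5, B1–B6, B2–B7, B2–B8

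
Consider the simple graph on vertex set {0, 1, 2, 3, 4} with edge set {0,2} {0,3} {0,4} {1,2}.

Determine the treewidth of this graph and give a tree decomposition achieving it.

Each bag holds 2 vertices, so the decomposition has width 1, which upper-bounds the treewidth. Since G has at least one edge (e.g. 3–0), it is not an edgeless graph, so tw(G) ≥ 1. Combining the bounds, tw(G) = 1.

Treewidth 1.
Bags: B1 = {0, 3}  B2 = {0, 2}  B3 = {0, 4}  B4 = {1, 2}
Tree: B1–B2, B2–B3, B2–B4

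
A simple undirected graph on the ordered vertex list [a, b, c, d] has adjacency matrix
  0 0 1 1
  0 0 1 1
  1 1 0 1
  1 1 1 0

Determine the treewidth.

A width-2 tree decomposition is:
Bags: B1 = {a, c, d}  B2 = {b, c, d}
Tree: B1–B2
Each bag holds 3 vertices, so the decomposition has width 2, which upper-bounds the treewidth. Conversely, {a, c, d} is a clique of size 3, and the vertices of any clique must share a bag in every tree decomposition; so some bag has ≥ 3 vertices and tw(G) ≥ 2. Hence tw(G) = 2 exactly.

2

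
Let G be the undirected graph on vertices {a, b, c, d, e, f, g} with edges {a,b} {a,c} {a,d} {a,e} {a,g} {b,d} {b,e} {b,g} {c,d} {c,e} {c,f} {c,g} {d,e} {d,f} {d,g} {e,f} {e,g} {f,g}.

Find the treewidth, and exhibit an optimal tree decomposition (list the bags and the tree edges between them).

Treewidth 4.
One such decomposition:
Bags: B1 = {a, b, d, e, g}  B2 = {a, c, d, e, g}  B3 = {c, d, e, f, g}
Tree: B1–B2, B2–B3

Each bag holds 5 vertices, so the decomposition has width 4, which upper-bounds the treewidth. For the lower bound, the 5 vertices {c, d, e, f, g} are pairwise adjacent, and any tree decomposition puts a clique entirely inside one bag — forcing width ≥ 4. The upper and lower bounds meet at 4, so that is the treewidth.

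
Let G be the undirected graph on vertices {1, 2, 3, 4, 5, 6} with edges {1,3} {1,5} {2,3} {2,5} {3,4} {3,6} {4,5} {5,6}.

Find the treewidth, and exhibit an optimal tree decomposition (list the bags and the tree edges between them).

Treewidth 2.
Bags: B1 = {3, 5, 6}  B2 = {1, 3, 5}  B3 = {2, 3, 5}  B4 = {3, 4, 5}
Tree: B1–B2, B2–B3, B3–B4

Each bag holds 3 vertices, so the decomposition has width 2, which upper-bounds the treewidth. For the lower bound, G contains the cycle 6–3–1–5–6, so G is not a forest; only forests have treewidth ≤ 1, hence tw(G) ≥ 2. Therefore the treewidth is 2.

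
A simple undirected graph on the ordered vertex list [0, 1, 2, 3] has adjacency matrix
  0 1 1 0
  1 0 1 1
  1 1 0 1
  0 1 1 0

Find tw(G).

A width-2 tree decomposition is:
Bags: B1 = {0, 1, 2}  B2 = {1, 2, 3}
Tree: B1–B2
Every bag has size at most 3, so the width is 3 − 1 = 2 and tw(G) ≤ 2. For the lower bound, the 3 vertices {0, 1, 2} are pairwise adjacent, and any tree decomposition puts a clique entirely inside one bag — forcing width ≥ 2. The upper and lower bounds meet at 2, so that is the treewidth.

2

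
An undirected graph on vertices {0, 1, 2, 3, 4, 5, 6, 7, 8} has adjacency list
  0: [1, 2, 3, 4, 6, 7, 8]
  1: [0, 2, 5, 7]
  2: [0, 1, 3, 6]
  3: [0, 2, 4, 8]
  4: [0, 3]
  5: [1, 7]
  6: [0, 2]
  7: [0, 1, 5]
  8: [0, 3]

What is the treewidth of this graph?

A width-2 tree decomposition is:
Bags: B1 = {0, 2, 3}  B2 = {0, 2, 6}  B3 = {0, 1, 2}  B4 = {0, 3, 8}  B5 = {0, 1, 7}  B6 = {0, 3, 4}  B7 = {1, 5, 7}
Tree: B1–B2, B2–B3, B1–B4, B3–B5, B1–B6, B5–B7
Every bag has size at most 3, so the width is 3 − 1 = 2 and tw(G) ≤ 2. For the lower bound, the 3 vertices {0, 3, 8} are pairwise adjacent, and any tree decomposition puts a clique entirely inside one bag — forcing width ≥ 2. Hence tw(G) = 2 exactly.

2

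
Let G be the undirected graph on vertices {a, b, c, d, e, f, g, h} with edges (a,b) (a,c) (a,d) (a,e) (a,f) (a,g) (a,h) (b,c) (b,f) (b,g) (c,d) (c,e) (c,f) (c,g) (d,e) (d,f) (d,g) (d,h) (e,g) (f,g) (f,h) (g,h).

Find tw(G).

A width-4 tree decomposition is:
Bags: B1 = {a, c, d, f, g}  B2 = {a, c, d, e, g}  B3 = {a, b, c, f, g}  B4 = {a, d, f, g, h}
Tree: B1–B2, B1–B3, B1–B4
The largest bag has 5 vertices, giving width 4; this decomposition certifies tw(G) ≤ 4. On the other hand G contains the 5-clique {a, d, f, g, h}. A clique must lie in a single bag of any decomposition, so no decomposition can have width below 4. Combining the bounds, tw(G) = 4.

4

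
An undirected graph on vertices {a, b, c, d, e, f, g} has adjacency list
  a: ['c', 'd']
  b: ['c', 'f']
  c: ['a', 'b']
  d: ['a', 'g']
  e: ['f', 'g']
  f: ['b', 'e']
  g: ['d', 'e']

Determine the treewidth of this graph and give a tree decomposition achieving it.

Each bag holds 3 vertices, so the decomposition has width 2, which upper-bounds the treewidth. Since c–a–d–g–e–f–b–c is a cycle in G, G is not acyclic. Forests are exactly the graphs of treewidth ≤ 1, so tw(G) ≥ 2. Hence tw(G) = 2 exactly.

Treewidth 2.
One such decomposition:
Bags: B1 = {a, c, d}  B2 = {c, d, g}  B3 = {c, e, g}  B4 = {c, e, f}  B5 = {b, c, f}
Tree: B1–B2, B2–B3, B3–B4, B4–B5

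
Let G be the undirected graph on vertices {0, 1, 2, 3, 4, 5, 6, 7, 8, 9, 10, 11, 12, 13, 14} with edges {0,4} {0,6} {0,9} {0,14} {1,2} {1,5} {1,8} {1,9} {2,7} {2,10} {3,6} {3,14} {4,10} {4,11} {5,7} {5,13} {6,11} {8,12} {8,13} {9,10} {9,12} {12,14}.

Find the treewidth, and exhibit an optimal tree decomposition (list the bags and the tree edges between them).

The largest bag has 4 vertices, giving width 3; this decomposition certifies tw(G) ≤ 3. For the lower bound: the 4 vertex sets {5,7,13}, {8}, {1}, {2,9,10,12} are disjoint, each induces a connected subgraph, and every pair is joined by at least one edge of G. Contracting each set to a single vertex therefore yields K_{4} as a minor, and since treewidth is minor-monotone, tw(G) ≥ tw(K_{4}) = 3. Hence tw(G) = 3 exactly.

Treewidth 3.
One optimal decomposition is:
Bags: B1 = {5, 7, 8, 13}  B2 = {1, 5, 7, 8}  B3 = {1, 2, 7, 8}  B4 = {1, 2, 8, 12}  B5 = {1, 2, 9, 12}  B6 = {2, 9, 10, 12}  B7 = {9, 10, 12, 14}  B8 = {0, 9, 10, 14}  B9 = {0, 4, 10, 14}  B10 = {0, 3, 4, 14}  B11 = {0, 3, 4, 6}  B12 = {3, 4, 6, 11}
Tree: B1–B2, B2–B3, B3–B4, B4–B5, B5–B6, B6–B7, B7–B8, B8–B9, B9–B10, B10–B11, B11–B12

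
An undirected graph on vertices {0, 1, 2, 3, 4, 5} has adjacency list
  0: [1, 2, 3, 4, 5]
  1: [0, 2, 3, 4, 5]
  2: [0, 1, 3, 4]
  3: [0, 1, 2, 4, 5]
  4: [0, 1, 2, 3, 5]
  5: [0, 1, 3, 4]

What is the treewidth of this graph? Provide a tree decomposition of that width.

Every bag has size at most 5, so the width is 5 − 1 = 4 and tw(G) ≤ 4. For the lower bound, the 5 vertices {0, 1, 2, 3, 4} are pairwise adjacent, and any tree decomposition puts a clique entirely inside one bag — forcing width ≥ 4. Hence tw(G) = 4 exactly.

Treewidth 4.
One optimal decomposition is:
Bags: B1 = {0, 1, 2, 3, 4}  B2 = {0, 1, 3, 4, 5}
Tree: B1–B2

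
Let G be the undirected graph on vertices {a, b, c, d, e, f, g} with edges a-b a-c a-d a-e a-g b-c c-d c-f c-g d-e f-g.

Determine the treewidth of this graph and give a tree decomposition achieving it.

Each bag holds 3 vertices, so the decomposition has width 2, which upper-bounds the treewidth. Conversely, {a, d, e} is a clique of size 3, and the vertices of any clique must share a bag in every tree decomposition; so some bag has ≥ 3 vertices and tw(G) ≥ 2. Hence tw(G) = 2 exactly.

Treewidth 2.
One optimal decomposition is:
Bags: B1 = {a, c, g}  B2 = {a, c, d}  B3 = {a, b, c}  B4 = {c, f, g}  B5 = {a, d, e}
Tree: B1–B2, B2–B3, B1–B4, B2–B5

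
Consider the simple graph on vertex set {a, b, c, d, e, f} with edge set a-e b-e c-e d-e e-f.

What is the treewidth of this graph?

A width-1 tree decomposition is:
Bags: B1 = {c, e}  B2 = {a, e}  B3 = {d, e}  B4 = {e, f}  B5 = {b, e}
Tree: B1–B2, B1–B3, B1–B4, B4–B5
The largest bag has 2 vertices, giving width 1; this decomposition certifies tw(G) ≤ 1. G has an edge, so its treewidth is at least 1. The upper and lower bounds meet at 1, so that is the treewidth.

1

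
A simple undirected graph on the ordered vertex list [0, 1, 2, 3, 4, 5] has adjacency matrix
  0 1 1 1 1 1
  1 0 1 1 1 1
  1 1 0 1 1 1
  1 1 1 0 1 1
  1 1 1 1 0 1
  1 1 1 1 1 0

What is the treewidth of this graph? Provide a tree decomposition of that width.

A single bag containing all 6 vertices is trivially a valid decomposition of width 5. For the lower bound, the 6 vertices {0, 1, 2, 3, 4, 5} are pairwise adjacent, and any tree decomposition puts a clique entirely inside one bag — forcing width ≥ 5. The upper and lower bounds meet at 5, so that is the treewidth.

Treewidth 5.
One such decomposition:
Bags: B1 = {0, 1, 2, 3, 4, 5}
Tree: (single bag)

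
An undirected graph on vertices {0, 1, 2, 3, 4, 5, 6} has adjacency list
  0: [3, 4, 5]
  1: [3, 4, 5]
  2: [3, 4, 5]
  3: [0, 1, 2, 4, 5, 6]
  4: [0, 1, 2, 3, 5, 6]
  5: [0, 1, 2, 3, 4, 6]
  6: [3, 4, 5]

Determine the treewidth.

3

A width-3 tree decomposition is:
Bags: B1 = {2, 3, 4, 5}  B2 = {3, 4, 5, 6}  B3 = {1, 3, 4, 5}  B4 = {0, 3, 4, 5}
Tree: B1–B2, B1–B3, B2–B4
Each bag holds 4 vertices, so the decomposition has width 3, which upper-bounds the treewidth. Conversely, {0, 3, 4, 5} is a clique of size 4, and the vertices of any clique must share a bag in every tree decomposition; so some bag has ≥ 4 vertices and tw(G) ≥ 3. The upper and lower bounds meet at 3, so that is the treewidth.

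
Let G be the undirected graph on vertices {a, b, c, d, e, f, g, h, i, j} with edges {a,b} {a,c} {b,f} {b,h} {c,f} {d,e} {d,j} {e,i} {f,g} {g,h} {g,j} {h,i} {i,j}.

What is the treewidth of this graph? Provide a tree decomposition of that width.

Treewidth 2.
Bags: B1 = {a, b, c}  B2 = {b, c, f}  B3 = {b, f, h}  B4 = {f, g, h}  B5 = {g, h, i}  B6 = {g, i, j}  B7 = {e, i, j}  B8 = {d, e, j}
Tree: B1–B2, B2–B3, B3–B4, B4–B5, B5–B6, B6–B7, B7–B8

Every bag has size at most 3, so the width is 3 − 1 = 2 and tw(G) ≤ 2. For the lower bound, G contains the cycle a–c–f–b–a, so G is not a forest; only forests have treewidth ≤ 1, hence tw(G) ≥ 2. Therefore the treewidth is 2.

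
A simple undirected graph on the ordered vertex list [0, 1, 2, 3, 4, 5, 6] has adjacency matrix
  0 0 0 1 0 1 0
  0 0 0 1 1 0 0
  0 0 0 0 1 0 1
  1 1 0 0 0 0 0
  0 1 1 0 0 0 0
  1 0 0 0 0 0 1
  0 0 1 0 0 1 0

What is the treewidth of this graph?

A width-2 tree decomposition is:
Bags: B1 = {1, 2, 4}  B2 = {1, 2, 6}  B3 = {1, 5, 6}  B4 = {0, 1, 5}  B5 = {0, 1, 3}
Tree: B1–B2, B2–B3, B3–B4, B4–B5
Each bag holds 3 vertices, so the decomposition has width 2, which upper-bounds the treewidth. The edges 1–4–2–6–5–0–3–1 form a cycle, so G is not a tree and its treewidth is at least 2. Combining the bounds, tw(G) = 2.

2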